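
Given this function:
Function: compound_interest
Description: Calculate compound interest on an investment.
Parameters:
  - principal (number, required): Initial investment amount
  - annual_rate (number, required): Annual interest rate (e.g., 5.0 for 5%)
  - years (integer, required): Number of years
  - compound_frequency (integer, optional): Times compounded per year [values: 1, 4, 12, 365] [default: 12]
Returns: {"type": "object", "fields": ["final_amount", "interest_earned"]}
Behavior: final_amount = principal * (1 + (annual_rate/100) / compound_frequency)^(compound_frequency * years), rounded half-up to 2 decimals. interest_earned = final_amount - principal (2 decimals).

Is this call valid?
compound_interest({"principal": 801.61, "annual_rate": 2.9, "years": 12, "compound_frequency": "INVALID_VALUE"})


Checking parameter values...
Parameter 'compound_frequency' has value 'INVALID_VALUE' not in allowed: 1, 4, 12, 365
Invalid - 'compound_frequency' must be one of 1, 4, 12, 365


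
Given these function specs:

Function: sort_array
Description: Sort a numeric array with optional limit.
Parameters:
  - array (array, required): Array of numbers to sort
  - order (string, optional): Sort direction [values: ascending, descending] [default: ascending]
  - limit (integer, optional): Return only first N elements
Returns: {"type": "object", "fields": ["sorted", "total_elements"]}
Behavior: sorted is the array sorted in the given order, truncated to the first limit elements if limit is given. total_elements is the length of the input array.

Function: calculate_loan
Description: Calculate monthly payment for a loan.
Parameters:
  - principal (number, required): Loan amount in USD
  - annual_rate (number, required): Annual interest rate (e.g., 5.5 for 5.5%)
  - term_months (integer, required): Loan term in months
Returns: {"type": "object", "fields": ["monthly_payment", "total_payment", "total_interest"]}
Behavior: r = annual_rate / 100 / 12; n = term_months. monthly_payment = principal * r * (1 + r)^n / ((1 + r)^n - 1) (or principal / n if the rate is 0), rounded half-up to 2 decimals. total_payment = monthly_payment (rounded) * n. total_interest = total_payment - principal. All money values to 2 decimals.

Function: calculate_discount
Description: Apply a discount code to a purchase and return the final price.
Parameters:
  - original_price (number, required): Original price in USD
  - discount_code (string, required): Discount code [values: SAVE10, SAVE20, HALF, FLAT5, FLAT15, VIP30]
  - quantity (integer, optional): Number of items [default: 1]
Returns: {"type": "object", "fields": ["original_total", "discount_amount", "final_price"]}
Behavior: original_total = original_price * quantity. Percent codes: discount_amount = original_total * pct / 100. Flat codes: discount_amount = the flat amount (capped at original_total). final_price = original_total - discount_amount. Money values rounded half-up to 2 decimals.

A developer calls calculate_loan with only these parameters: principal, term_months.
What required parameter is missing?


Required parameters: principal, annual_rate, term_months
Provided: principal, term_months
Missing: annual_rate
annual_rate


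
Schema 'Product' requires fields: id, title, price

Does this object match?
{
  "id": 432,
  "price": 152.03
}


Checking required fields...
Missing: title
Invalid - missing required field 'title'


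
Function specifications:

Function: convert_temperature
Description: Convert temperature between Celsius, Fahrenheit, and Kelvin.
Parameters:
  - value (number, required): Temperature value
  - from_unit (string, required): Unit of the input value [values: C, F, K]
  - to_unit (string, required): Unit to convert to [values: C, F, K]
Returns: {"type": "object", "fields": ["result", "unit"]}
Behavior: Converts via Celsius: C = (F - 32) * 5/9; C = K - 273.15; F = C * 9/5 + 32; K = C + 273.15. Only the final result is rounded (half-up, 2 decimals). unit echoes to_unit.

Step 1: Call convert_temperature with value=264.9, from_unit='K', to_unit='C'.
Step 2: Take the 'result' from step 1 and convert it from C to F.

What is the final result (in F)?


Step 1: convert_temperature(value=264.9, from_unit=K, to_unit=C)
  To C: 264.9 - 273.15 = -8.25
  Target is C: -8.25
  Round to 2 decimals: -8.25
  -> result = -8.25 C
Step 2: convert_temperature(value=-8.25, from_unit=C, to_unit=F)
  Input already in C: -8.25
  To F: -8.25 * 9/5 + 32 = 17.15
  Round to 2 decimals: 17.15
  -> result = 17.15 F
17.15 F


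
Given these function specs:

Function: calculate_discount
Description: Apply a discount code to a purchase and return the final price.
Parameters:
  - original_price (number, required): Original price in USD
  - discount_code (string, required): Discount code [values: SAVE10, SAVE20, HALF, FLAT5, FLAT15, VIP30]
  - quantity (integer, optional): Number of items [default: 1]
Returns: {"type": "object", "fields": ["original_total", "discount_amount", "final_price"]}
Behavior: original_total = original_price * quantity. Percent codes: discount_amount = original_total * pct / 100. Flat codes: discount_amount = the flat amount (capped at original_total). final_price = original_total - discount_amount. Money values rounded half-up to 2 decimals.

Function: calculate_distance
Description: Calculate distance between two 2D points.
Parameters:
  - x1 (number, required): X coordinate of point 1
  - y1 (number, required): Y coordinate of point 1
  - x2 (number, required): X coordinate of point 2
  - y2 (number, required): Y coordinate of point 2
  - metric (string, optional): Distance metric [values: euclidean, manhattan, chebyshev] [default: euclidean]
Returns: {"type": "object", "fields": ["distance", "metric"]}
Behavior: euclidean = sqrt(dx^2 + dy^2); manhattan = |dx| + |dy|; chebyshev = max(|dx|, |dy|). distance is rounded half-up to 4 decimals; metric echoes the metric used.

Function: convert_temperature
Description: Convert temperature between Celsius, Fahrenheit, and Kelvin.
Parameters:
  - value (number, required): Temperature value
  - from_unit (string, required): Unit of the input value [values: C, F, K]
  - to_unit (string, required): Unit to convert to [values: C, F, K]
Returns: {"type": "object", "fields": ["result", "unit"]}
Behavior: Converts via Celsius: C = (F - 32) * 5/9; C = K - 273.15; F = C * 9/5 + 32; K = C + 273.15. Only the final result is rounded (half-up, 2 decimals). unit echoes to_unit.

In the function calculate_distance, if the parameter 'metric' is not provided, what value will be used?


The calculate_distance spec declares:
  - metric (string, optional): Distance metric [values: euclidean, manhattan, chebyshev] [default: euclidean]
Default:
euclidean


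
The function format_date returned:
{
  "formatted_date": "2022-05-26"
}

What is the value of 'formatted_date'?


2022-05-26


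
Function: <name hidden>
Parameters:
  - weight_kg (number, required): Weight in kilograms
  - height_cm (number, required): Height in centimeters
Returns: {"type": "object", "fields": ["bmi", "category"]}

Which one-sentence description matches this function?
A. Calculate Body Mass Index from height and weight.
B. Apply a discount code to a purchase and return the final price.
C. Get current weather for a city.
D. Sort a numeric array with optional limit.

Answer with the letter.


Parameters weight_kg, height_cm and return ["bmi", "category"] fit: Calculate Body Mass Index from height and weight.
A


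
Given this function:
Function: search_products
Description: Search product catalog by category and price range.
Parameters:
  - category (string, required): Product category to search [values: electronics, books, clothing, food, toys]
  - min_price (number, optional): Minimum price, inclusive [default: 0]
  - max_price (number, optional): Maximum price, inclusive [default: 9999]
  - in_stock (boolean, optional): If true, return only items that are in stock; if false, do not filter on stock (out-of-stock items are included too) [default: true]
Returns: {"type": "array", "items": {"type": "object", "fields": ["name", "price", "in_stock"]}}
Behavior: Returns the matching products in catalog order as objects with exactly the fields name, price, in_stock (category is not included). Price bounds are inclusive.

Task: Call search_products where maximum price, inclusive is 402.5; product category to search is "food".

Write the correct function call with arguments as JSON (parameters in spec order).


Mapping each described value to its parameter name:
  'Maximum price, inclusive' -> max_price = 402.5
  'Product category to search' -> category = "food"
search_products({"category": "food", "max_price": 402.5})


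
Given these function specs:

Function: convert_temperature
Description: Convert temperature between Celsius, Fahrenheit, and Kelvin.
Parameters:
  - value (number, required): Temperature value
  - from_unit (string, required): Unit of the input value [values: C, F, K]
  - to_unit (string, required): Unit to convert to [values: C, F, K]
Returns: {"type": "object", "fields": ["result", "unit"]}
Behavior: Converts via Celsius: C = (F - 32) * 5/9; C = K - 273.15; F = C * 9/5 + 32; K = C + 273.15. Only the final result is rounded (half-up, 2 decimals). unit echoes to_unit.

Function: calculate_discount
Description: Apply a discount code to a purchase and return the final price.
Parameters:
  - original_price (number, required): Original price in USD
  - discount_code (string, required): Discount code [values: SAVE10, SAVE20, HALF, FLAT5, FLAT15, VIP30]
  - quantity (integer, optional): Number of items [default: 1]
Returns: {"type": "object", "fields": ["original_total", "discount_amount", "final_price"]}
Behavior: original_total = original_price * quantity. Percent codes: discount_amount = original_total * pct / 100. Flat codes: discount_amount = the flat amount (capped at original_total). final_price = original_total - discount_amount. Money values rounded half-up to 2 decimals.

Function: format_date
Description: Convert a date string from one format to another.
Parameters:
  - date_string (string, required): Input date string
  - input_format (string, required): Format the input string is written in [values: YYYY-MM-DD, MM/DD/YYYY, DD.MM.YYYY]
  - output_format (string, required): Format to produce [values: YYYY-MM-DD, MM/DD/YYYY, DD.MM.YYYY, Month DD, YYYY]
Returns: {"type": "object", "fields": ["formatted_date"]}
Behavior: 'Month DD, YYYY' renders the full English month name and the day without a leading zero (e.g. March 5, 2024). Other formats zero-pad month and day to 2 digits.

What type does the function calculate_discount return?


The calculate_discount spec declares Returns: {"type": "object", "fields": ["original_total", "discount_amount", "final_price"]}
Type:
object


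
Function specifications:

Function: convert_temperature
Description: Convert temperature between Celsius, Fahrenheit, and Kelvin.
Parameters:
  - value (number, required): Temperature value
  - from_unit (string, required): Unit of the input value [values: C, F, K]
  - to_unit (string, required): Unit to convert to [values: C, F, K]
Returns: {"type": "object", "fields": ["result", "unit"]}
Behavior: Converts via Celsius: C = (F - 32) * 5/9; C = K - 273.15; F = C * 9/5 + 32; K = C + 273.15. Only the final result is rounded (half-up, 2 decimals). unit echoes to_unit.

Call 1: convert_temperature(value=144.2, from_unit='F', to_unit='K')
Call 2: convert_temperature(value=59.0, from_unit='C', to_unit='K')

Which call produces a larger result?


Call 1:
  To C: (144.2 - 32) * 5/9 = 62.333333
  To K: 62.333333 + 273.15 = 335.483333
  Round to 2 decimals: 335.48
  -> 335.48 K
Call 2:
  Input already in C: 59
  To K: 59 + 273.15 = 332.15
  Round to 2 decimals: 332.15
  -> 332.15 K
Call 1 (335.48 K)


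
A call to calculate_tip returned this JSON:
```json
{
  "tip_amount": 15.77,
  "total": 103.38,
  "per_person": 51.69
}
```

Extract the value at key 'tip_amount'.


15.77


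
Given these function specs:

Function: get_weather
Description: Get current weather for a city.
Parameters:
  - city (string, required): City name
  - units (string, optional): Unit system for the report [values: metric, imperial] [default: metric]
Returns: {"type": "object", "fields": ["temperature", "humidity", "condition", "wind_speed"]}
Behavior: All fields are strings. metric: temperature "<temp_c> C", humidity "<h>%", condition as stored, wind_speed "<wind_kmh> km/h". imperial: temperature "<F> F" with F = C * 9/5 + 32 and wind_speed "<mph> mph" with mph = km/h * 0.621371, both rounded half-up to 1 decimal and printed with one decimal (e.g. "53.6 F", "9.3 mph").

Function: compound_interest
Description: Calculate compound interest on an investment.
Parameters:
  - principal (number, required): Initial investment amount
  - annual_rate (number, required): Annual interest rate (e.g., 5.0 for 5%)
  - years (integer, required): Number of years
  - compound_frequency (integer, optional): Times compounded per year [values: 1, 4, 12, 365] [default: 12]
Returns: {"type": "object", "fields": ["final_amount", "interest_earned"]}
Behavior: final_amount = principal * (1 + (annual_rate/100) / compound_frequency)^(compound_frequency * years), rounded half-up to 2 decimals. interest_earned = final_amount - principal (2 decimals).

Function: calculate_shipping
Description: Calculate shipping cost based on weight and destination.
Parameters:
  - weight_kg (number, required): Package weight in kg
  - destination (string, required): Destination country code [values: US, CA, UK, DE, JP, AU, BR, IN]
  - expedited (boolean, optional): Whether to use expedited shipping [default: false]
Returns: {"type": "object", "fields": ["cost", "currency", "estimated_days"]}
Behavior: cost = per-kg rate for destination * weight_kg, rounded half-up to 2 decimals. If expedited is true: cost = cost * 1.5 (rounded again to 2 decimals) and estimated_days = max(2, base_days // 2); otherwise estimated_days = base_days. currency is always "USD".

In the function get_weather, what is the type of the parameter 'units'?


The get_weather spec declares:
  - units (string, optional): Unit system for the report [values: metric, imperial] [default: metric]
Type:
string


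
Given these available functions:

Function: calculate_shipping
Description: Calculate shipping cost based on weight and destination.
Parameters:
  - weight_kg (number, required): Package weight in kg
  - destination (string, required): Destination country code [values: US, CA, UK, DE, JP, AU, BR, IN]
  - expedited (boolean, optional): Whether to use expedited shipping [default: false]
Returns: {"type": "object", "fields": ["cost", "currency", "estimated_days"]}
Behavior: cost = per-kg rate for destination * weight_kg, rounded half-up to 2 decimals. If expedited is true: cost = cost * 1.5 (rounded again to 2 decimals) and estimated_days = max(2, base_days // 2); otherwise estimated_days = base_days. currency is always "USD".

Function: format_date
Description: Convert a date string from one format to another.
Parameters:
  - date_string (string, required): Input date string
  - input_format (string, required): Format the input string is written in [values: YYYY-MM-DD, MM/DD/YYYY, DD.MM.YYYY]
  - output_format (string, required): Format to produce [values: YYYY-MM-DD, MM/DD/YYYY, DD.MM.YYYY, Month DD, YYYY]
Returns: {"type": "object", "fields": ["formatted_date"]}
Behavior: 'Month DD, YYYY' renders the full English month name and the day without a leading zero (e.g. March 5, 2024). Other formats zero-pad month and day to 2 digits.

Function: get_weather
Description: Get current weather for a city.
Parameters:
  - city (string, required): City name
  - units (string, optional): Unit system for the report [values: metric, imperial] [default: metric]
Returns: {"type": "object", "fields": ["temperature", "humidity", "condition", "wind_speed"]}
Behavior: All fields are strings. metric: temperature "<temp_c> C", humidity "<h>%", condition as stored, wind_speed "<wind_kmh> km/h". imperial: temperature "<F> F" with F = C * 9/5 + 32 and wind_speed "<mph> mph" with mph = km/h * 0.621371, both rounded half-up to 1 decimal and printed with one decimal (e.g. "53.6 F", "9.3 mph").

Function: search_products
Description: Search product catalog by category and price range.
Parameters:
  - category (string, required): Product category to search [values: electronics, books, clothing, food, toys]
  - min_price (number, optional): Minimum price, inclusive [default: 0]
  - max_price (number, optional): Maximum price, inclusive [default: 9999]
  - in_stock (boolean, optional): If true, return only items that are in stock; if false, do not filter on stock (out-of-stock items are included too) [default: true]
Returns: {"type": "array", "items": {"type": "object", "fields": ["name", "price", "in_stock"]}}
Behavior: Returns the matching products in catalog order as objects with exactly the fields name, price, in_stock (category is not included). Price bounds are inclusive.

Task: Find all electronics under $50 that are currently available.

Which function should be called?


The task needs a function whose description is: Search product catalog by category and price range.
search_products


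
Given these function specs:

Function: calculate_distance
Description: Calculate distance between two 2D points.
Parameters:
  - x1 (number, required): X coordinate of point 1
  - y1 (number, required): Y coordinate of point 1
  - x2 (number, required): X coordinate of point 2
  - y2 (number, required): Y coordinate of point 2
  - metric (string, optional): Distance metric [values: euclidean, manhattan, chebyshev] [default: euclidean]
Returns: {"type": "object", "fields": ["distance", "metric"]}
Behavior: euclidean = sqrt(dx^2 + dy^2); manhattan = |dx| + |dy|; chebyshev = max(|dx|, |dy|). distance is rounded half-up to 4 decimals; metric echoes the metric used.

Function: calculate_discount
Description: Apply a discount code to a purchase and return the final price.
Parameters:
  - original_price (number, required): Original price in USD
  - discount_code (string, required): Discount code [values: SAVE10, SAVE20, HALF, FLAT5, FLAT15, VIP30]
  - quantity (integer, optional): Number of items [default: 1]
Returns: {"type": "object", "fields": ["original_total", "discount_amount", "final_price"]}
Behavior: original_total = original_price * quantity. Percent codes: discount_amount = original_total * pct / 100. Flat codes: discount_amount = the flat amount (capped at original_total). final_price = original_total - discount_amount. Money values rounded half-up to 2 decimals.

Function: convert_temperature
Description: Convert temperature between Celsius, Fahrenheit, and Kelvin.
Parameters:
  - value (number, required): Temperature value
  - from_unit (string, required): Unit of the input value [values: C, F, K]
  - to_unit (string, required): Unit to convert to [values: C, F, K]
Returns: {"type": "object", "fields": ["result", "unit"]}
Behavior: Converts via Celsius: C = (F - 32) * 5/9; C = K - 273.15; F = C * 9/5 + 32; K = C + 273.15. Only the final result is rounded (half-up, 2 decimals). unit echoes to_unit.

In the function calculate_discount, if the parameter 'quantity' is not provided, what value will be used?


The calculate_discount spec declares:
  - quantity (integer, optional): Number of items [default: 1]
Default:
1


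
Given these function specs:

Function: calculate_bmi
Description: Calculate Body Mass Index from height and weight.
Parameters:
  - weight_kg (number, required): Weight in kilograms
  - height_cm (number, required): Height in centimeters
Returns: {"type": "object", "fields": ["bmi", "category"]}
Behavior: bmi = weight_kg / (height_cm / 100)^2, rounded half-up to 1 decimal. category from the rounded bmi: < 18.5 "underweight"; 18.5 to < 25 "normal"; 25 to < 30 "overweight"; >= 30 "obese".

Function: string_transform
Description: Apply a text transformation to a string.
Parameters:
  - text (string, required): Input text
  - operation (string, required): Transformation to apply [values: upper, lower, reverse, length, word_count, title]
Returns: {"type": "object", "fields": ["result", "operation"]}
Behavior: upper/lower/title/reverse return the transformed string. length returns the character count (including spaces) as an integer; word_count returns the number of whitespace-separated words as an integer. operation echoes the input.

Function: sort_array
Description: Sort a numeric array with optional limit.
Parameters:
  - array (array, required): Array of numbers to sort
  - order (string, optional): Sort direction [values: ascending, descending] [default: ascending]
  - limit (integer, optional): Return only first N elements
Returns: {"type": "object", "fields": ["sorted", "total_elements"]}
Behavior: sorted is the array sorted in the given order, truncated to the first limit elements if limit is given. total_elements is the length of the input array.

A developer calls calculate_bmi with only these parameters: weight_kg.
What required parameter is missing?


Required parameters: weight_kg, height_cm
Provided: weight_kg
Missing: height_cm
height_cm


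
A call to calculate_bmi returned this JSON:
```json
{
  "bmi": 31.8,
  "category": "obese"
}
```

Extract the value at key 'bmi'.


31.8


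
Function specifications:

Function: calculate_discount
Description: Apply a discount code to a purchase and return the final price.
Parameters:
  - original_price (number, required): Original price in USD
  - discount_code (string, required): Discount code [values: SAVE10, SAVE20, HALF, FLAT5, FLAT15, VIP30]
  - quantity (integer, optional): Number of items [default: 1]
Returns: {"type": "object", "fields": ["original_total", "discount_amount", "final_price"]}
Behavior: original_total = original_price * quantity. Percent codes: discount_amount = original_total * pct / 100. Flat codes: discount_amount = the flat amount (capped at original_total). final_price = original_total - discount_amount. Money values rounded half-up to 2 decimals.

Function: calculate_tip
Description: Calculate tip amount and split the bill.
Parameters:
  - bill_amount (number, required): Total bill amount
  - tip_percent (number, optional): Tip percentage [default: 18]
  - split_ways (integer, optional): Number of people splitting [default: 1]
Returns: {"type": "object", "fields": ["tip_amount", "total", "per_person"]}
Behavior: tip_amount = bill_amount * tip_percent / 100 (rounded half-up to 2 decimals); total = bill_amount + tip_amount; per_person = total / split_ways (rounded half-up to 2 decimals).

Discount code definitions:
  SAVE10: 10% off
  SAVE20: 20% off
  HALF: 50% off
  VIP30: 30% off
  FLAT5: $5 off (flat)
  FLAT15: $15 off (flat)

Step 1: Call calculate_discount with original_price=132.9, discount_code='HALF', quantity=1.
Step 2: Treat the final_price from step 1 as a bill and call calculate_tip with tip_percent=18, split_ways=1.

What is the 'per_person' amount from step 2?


Step 1: calculate_discount(original_price=132.9, discount_code=HALF, quantity=1)
  original_total = 132.9 * 1 = 132.90
  HALF = 50% off: discount_amount = 132.90 * 50/100 = 66.45 -> 66.45
  final_price = 132.90 - 66.45 = 66.45
  -> final_price = 66.45
Step 2: calculate_tip(bill_amount=66.45, tip_percent=18, split_ways=1)
  tip_amount = 66.45 * 18/100 = 11.961 -> 11.96
  total = 66.45 + 11.96 = 78.41
  per_person = 78.41 / 1 = 78.41 -> 78.41
  -> per_person = 78.41
$78.41


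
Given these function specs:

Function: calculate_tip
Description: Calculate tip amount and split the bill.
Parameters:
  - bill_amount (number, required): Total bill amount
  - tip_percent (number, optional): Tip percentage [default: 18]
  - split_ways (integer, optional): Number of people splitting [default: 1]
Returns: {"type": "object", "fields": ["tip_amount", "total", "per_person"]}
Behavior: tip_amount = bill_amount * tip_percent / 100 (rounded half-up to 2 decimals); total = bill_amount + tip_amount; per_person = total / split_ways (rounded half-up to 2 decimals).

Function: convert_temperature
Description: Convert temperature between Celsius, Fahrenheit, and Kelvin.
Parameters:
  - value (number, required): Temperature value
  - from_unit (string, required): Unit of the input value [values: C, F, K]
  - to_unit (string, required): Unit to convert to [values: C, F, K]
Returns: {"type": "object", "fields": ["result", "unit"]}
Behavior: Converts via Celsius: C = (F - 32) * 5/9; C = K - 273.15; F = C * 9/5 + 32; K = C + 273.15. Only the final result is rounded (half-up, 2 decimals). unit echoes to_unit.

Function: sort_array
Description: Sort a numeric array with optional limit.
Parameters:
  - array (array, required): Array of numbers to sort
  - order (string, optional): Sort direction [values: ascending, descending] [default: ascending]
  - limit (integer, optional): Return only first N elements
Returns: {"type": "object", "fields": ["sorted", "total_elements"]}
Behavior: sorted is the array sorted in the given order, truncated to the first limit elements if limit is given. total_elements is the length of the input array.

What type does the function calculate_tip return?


The calculate_tip spec declares Returns: {"type": "object", "fields": ["tip_amount", "total", "per_person"]}
Type:
object


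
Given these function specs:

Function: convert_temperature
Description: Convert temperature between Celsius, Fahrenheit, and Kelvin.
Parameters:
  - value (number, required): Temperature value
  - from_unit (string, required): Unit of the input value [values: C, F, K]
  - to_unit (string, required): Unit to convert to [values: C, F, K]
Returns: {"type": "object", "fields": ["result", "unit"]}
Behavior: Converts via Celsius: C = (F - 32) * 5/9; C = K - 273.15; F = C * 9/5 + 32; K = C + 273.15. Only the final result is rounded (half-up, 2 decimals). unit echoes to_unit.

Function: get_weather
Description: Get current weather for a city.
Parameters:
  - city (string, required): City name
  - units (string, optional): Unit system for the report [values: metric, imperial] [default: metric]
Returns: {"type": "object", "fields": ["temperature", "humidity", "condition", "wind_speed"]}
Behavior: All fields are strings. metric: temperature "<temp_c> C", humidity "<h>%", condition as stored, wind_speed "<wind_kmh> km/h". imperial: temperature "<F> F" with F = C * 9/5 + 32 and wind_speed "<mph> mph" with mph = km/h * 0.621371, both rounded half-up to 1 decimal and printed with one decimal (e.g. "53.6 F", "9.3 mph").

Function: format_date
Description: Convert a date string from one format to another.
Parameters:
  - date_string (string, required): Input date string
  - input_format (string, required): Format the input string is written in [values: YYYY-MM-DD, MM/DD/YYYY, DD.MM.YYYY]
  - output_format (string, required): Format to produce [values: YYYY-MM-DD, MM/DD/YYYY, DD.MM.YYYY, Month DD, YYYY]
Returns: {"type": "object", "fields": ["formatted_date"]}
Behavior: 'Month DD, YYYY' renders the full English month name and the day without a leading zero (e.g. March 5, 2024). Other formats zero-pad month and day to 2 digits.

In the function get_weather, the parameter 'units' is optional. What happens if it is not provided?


The get_weather spec declares:
  - units (string, optional): Unit system for the report [values: metric, imperial] [default: metric]
It defaults to metric


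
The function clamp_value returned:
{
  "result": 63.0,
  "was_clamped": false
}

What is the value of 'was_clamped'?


false


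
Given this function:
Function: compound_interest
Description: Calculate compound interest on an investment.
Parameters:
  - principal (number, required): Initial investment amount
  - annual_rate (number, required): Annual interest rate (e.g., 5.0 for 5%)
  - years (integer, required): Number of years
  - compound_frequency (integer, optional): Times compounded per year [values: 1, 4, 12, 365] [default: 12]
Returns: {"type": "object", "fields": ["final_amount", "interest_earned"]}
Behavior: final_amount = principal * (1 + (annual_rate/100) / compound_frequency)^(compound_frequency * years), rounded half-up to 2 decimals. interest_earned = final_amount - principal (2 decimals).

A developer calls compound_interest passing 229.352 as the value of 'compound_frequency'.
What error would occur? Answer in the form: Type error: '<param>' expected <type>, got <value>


Spec: 'compound_frequency' is declared as integer; 229.352 is a non-integer number.
Type error: 'compound_frequency' expected integer, got 229.352


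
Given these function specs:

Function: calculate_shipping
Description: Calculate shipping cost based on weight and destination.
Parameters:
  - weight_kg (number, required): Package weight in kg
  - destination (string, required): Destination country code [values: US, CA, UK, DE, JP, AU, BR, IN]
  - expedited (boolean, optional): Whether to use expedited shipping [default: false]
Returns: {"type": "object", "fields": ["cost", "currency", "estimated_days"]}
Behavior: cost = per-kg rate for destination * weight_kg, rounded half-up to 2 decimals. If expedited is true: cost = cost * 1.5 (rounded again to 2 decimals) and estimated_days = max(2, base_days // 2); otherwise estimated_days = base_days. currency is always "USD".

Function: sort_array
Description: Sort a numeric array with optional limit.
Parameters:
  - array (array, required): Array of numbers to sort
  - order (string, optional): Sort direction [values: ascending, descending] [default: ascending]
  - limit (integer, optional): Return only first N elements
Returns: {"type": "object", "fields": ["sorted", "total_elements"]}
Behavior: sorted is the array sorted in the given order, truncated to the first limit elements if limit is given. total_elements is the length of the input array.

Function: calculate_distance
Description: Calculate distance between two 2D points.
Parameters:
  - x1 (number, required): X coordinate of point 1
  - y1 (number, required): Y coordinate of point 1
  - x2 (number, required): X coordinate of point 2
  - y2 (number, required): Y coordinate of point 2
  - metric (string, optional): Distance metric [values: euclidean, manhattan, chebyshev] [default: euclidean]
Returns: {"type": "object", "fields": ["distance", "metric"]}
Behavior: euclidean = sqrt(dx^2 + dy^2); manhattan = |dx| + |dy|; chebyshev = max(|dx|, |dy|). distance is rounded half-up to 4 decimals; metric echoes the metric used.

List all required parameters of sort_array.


Parameters of sort_array and their required/optional flag:
  array: required
  order: optional
  limit: optional
array


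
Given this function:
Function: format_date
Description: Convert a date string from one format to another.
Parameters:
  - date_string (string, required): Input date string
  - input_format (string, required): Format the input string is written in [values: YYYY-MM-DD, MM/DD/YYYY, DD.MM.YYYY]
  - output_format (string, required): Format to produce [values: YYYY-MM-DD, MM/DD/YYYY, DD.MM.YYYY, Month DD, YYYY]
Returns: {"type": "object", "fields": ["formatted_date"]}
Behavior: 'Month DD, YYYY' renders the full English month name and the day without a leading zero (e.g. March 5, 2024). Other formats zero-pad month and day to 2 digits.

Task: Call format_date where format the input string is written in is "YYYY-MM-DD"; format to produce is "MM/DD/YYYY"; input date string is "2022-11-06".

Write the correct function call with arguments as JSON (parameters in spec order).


Mapping each described value to its parameter name:
  'Format the input string is written in' -> input_format = "YYYY-MM-DD"
  'Format to produce' -> output_format = "MM/DD/YYYY"
  'Input date string' -> date_string = "2022-11-06"
format_date({"date_string": "2022-11-06", "input_format": "YYYY-MM-DD", "output_format": "MM/DD/YYYY"})


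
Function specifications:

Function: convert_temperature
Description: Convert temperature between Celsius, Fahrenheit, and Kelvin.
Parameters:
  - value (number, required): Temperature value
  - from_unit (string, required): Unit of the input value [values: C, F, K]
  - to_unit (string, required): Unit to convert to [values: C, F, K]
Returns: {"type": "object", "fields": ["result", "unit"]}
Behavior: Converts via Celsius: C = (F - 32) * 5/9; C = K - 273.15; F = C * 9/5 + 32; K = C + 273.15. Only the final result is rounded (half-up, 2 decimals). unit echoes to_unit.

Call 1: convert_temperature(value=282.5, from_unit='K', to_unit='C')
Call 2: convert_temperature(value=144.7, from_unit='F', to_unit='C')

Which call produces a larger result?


Call 1:
  To C: 282.5 - 273.15 = 9.35
  Target is C: 9.35
  Round to 2 decimals: 9.35
  -> 9.35 C
Call 2:
  To C: (144.7 - 32) * 5/9 = 62.611111
  Target is C: 62.611111
  Round to 2 decimals: 62.61
  -> 62.61 C
Call 2 (62.61 C)


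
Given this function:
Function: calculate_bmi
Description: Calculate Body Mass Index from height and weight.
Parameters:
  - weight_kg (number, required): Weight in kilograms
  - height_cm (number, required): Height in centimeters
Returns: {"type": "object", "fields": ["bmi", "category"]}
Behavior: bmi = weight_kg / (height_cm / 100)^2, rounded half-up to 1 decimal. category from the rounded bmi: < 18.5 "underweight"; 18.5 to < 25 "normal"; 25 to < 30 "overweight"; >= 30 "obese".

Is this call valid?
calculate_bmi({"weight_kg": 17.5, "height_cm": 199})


Checking all required parameters present and types match... All valid.
Valid


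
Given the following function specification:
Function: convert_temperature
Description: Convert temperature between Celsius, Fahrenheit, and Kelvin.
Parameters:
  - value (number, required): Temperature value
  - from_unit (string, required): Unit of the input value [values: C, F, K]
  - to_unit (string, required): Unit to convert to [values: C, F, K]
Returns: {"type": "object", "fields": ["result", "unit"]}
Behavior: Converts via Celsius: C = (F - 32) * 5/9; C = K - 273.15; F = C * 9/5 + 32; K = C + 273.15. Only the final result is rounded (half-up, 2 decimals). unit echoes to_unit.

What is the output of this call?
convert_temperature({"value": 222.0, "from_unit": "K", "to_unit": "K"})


To C: 222 - 273.15 = -51.15
To K: -51.15 + 273.15 = 222
Round to 2 decimals: 222.0
Output:
{"result": 222.0, "unit": "K"}


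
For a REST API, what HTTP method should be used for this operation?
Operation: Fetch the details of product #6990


GET = read, POST = create, PUT = update/replace, DELETE = remove
This operation is a read.
GET


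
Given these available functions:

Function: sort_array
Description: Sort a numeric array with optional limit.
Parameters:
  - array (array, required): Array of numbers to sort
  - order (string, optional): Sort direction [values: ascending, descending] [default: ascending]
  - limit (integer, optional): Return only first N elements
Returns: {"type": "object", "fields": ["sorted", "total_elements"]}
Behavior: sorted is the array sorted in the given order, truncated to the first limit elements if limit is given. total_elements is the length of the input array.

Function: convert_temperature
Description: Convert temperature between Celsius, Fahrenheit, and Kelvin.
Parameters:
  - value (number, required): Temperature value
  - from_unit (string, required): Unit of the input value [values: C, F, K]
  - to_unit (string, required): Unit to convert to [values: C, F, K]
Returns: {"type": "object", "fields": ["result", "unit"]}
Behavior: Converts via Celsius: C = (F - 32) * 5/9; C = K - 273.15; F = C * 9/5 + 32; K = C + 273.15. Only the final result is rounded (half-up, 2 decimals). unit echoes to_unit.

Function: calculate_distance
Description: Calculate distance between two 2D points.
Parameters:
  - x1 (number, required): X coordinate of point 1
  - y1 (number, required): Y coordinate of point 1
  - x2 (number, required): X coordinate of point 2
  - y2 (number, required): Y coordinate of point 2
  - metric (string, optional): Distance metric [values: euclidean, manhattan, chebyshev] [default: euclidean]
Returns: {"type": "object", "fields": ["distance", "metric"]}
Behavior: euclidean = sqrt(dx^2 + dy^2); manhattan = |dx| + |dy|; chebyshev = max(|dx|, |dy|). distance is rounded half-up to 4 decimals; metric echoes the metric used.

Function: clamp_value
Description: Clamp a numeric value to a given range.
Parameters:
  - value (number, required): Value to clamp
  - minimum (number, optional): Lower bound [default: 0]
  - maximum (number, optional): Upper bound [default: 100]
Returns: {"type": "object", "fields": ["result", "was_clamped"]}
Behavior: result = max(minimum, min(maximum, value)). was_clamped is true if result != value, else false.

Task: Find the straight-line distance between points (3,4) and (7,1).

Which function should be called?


The task needs a function whose description is: Calculate distance between two 2D points.
calculate_distance


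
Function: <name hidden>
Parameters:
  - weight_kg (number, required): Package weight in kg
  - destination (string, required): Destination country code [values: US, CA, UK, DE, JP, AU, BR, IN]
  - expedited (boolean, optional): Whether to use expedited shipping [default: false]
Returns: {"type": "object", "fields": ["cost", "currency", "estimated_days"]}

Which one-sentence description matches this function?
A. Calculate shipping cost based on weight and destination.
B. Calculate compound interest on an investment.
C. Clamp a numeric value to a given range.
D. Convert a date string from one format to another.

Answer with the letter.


Parameters weight_kg, destination, expedited and return ["cost", "currency", "estimated_days"] fit: Calculate shipping cost based on weight and destination.
A


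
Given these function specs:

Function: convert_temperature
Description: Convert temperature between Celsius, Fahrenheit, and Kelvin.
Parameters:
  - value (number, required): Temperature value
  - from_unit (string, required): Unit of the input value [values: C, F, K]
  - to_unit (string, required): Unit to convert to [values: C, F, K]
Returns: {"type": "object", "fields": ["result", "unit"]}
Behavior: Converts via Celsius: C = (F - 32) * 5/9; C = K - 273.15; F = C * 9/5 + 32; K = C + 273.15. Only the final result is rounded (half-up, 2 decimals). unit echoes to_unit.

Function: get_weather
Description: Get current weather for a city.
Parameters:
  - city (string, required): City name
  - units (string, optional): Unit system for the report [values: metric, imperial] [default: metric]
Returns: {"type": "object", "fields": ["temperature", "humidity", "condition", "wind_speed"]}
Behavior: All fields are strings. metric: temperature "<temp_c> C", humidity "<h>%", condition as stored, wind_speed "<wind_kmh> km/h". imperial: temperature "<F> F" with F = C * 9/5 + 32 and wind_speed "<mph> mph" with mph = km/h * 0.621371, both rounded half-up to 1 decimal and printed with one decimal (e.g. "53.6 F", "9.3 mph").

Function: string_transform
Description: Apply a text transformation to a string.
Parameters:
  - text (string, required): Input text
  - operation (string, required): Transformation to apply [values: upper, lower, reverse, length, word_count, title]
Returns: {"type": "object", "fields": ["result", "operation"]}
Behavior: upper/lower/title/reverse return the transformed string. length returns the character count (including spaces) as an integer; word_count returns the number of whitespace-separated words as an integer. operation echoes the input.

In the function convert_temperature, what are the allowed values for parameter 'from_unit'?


The convert_temperature spec declares:
  - from_unit (string, required): Unit of the input value [values: C, F, K]
Allowed values:
C, F, K


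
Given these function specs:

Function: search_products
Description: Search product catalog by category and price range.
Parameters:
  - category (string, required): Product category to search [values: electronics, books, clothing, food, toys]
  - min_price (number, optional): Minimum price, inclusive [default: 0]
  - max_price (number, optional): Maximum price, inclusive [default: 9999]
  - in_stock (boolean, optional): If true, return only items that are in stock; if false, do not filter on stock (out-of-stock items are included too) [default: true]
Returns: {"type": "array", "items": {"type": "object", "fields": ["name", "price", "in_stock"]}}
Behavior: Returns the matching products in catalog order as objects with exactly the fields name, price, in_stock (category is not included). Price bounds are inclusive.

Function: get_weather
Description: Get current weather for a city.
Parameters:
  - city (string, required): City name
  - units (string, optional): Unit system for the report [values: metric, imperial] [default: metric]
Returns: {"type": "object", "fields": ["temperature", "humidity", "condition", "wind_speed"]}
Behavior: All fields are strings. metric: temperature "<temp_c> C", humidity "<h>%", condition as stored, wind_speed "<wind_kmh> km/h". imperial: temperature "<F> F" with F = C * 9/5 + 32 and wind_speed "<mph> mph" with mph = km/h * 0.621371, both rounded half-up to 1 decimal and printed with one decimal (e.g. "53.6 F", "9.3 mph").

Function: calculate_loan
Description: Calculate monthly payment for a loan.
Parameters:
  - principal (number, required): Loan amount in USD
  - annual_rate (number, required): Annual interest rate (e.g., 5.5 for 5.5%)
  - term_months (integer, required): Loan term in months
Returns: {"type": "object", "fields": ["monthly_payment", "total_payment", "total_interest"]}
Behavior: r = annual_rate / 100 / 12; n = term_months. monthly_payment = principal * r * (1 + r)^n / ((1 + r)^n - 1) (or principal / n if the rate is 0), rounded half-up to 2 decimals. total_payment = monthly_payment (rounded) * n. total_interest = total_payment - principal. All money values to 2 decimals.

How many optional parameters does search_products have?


Parameters of search_products: category (required), min_price (optional), max_price (optional), in_stock (optional)
Optional count:
3
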